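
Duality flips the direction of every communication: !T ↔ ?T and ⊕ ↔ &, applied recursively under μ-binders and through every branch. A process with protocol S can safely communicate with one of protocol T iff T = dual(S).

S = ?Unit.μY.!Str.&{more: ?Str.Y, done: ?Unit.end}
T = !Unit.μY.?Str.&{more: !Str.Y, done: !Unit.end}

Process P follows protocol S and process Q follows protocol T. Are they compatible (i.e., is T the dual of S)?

?Unit vs !Unit  match
  μY vs μY  match (binder kept)
    !Str vs ?Str  match
      &{more,done} vs &{more,done}  ✗ choice polarity not flipped — not dual

NO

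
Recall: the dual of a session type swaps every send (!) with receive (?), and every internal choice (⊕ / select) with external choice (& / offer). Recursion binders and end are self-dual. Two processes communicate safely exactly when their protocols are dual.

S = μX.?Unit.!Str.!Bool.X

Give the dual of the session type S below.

μX ↦ μX  (rec unchanged)
  ?Unit ↦ !Unit
    !Str ↦ ?Str
      !Bool ↦ ?Bool
        X ↦ X

μX.!Unit.?Str.?Bool.X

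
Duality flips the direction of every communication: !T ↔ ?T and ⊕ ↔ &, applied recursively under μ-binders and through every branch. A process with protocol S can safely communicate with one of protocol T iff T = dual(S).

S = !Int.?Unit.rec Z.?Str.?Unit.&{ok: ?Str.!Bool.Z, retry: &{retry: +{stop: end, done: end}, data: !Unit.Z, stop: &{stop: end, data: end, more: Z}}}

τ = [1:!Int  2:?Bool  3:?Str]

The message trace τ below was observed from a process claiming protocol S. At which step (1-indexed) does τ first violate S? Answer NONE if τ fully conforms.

@1 !Int  ok  now at ?Unit.rec Z.…
@2 got ?Bool, protocol expects ?Unit  ✗

2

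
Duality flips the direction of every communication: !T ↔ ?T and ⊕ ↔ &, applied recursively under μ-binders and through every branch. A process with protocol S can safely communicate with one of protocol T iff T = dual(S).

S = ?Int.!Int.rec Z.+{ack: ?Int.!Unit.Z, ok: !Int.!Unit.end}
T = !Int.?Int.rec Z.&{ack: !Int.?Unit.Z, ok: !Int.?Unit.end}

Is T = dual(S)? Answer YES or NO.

?Int | !Int  match
  !Int | ?Int  match
    rec Z | rec Z  match (binder kept)
      +{ack,ok} | &{ack,ok}  match same labels
        case ack:
          ?Int | !Int  match
            !Unit | ?Unit  match
              Z | Z  match
        case ok:
          !Int | !Int  ✗ same direction on both sides — not dual

NO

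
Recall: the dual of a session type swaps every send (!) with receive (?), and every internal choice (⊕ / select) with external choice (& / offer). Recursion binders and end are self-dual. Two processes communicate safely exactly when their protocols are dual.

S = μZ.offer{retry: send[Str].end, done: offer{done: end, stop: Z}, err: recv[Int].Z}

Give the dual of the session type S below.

μZ.select{retry: recv[Str].end, done: select{done: end, stop: Z}, err: send[Int].Z}

μZ = μZ  (μ self-dual)
  offer{retry,done,err} = select{retry,done,err}  (&→⊕)
    • retry:
      send[Str] = recv[Str]
        end self-dual
    • done:
      offer{done,stop} = select{done,stop}  (&→⊕)
        • done:
          end self-dual
        • stop:
          Z self-dual
    • err:
      recv[Int] = send[Int]
        Z self-dual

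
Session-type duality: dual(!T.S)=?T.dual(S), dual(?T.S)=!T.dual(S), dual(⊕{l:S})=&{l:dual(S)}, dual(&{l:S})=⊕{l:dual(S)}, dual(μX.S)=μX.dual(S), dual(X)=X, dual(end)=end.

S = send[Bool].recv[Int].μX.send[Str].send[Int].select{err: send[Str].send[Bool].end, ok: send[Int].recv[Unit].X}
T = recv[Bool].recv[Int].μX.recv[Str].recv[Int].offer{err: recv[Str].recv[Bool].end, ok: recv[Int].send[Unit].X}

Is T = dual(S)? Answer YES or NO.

send[Bool] vs recv[Bool]  match
  recv[Int] vs recv[Int]  ✗ same direction on both sides — not dual

NO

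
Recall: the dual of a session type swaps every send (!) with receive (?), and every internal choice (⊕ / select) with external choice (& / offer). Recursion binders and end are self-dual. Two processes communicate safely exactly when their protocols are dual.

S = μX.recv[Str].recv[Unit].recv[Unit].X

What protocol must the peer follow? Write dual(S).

μX = μX  (rec unchanged)
  recv[Str] = send[Str]
    recv[Unit] = send[Unit]
      recv[Unit] = send[Unit]
        X self-dual

μX.send[Str].send[Unit].send[Unit].X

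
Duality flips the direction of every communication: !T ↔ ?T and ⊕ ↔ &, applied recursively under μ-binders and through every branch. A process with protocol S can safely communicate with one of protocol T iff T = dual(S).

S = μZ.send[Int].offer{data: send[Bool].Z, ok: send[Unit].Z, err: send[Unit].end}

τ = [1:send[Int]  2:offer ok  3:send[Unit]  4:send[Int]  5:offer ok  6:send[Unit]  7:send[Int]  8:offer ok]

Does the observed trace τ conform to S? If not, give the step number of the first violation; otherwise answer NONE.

NONE

step 1: send[Int]  match  cont: offer{data: send[Bool].μZ.…, ok: send[Unit].μZ.…, err: send[Unit].end}
step 2: offer ok  match  cont: send[Unit].μZ.…
step 3: send[Unit]  match  cont: μZ.…
step 4: send[Int]  match  cont: offer{data: send[Bool].μZ.…, ok: send[Unit].μZ.…, err: send[Unit].end}
step 5: offer ok  match  cont: send[Unit].μZ.…
step 6: send[Unit]  match  cont: μZ.…
step 7: send[Int]  match  cont: offer{data: send[Bool].μZ.…, ok: send[Unit].μZ.…, err: send[Unit].end}
step 8: offer ok  match  cont: send[Unit].μZ.…
τ conforms to S (length 8)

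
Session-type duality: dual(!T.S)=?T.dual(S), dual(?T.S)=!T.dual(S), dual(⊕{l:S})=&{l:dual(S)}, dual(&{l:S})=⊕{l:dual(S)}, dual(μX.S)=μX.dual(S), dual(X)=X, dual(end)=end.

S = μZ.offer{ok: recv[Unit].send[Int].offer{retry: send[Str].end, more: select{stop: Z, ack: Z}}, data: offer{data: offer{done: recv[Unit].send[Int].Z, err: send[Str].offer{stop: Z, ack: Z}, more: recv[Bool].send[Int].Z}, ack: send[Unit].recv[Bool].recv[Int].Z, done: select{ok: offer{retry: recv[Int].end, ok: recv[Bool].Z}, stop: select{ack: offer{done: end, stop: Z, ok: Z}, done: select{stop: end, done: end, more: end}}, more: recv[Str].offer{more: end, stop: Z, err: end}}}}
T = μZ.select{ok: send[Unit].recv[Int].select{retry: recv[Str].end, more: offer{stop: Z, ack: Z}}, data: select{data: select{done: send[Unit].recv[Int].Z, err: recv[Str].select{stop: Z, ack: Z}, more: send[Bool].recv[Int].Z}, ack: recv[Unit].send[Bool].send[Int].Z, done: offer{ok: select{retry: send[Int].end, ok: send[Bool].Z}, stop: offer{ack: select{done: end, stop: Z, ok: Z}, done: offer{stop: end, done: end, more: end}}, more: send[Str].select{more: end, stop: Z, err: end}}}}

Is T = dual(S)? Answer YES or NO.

μZ vs μZ  ok (binder kept)
  offer{ok,data} vs select{ok,data}  ok same labels
    [ok]
      recv[Unit] vs send[Unit]  ok
        send[Int] vs recv[Int]  ok
          offer{retry,more} vs select{retry,more}  ok same labels
            [retry]
              send[Str] vs recv[Str]  ok
                end vs end  ok
            [more]
              select{stop,ack} vs offer{stop,ack}  ok same labels
                [stop]
                  Z vs Z  ok
                [ack]
                  Z vs Z  ok
    [data]
      offer{data,ack,done} vs select{data,ack,done}  ok same labels
        [data]
          offer{done,err,more} vs select{done,err,more}  ok same labels
            [done]
              recv[Unit] vs send[Unit]  ok
                send[Int] vs recv[Int]  ok
                  Z vs Z  ok
            [err]
              send[Str] vs recv[Str]  ok
                offer{stop,ack} vs select{stop,ack}  ok same labels
                  [stop]
                    Z vs Z  ok
                  [ack]
                    Z vs Z  ok
            [more]
              recv[Bool] vs send[Bool]  ok
                send[Int] vs recv[Int]  ok
                  Z vs Z  ok
        [ack]
          send[Unit] vs recv[Unit]  ok
            recv[Bool] vs send[Bool]  ok
              recv[Int] vs send[Int]  ok
                Z vs Z  ok
        [done]
          select{ok,stop,more} vs offer{ok,stop,more}  ok same labels
            [ok]
              offer{retry,ok} vs select{retry,ok}  ok same labels
                [retry]
                  recv[Int] vs send[Int]  ok
                    end vs end  ok
                [ok]
                  recv[Bool] vs send[Bool]  ok
                    Z vs Z  ok
            [stop]
              select{ack,done} vs offer{ack,done}  ok same labels
                [ack]
                  offer{done,stop,ok} vs select{done,stop,ok}  ok same labels
                    [done]
                      end vs end  ok
                    [stop]
                      Z vs Z  ok
                    [ok]
                      Z vs Z  ok
                [done]
                  select{stop,done,more} vs offer{stop,done,more}  ok same labels
                    [stop]
                      end vs end  ok
                    [done]
                      end vs end  ok
                    [more]
                      end vs end  ok
            [more]
              recv[Str] vs send[Str]  ok
                offer{more,stop,err} vs select{more,stop,err}  ok same labels
                  [more]
                    end vs end  ok
                  [stop]
                    Z vs Z  ok
                  [err]
                    end vs end  ok

YES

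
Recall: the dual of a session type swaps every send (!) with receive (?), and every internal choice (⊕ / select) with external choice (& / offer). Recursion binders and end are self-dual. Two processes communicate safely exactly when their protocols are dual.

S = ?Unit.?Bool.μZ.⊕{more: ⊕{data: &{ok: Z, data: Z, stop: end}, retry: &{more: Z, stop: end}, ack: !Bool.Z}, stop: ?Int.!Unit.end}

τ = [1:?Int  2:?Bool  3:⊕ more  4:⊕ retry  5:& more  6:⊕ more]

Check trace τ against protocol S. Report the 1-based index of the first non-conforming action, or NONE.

1

@1 got ?Int, protocol expects ?Unit  ✗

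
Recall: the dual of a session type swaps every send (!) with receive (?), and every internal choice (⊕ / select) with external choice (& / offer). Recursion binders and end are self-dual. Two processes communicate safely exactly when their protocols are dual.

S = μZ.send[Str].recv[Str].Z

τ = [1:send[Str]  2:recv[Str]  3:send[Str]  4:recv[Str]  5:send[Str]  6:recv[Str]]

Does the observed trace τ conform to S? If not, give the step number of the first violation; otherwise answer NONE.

NONE

@1 send[Str]  ok  residual = recv[Str].μZ.…
@2 recv[Str]  ok  residual = μZ.…
@3 send[Str]  ok  residual = recv[Str].μZ.…
@4 recv[Str]  ok  residual = μZ.…
@5 send[Str]  ok  residual = recv[Str].μZ.…
@6 recv[Str]  ok  residual = μZ.…
all 6 steps conform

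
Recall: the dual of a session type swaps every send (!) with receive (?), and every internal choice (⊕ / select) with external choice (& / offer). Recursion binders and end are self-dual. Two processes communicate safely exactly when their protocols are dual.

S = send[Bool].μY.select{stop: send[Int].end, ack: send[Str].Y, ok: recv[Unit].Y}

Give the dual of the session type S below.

send[Bool] → recv[Bool]
  μY → μY  (binder kept)
    select{stop,ack,ok} → offer{stop,ack,ok}  (⊕→&)
      case stop:
        send[Int] → recv[Int]
          dual(end) = end
      case ack:
        send[Str] → recv[Str]
          dual(Y) = Y
      case ok:
        recv[Unit] → send[Unit]
          dual(Y) = Y

recv[Bool].μY.offer{stop: recv[Int].end, ack: recv[Str].Y, ok: send[Unit].Y}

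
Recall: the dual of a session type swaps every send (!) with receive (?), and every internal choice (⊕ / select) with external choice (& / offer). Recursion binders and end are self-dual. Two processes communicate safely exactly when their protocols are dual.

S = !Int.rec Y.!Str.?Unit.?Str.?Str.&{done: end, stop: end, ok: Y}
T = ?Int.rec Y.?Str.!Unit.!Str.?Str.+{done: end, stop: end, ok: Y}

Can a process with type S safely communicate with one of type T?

NO

!Int ‖ ?Int  ✓
  rec Y ‖ rec Y  ✓ (rec unchanged)
    !Str ‖ ?Str  ✓
      ?Unit ‖ !Unit  ✓
        ?Str ‖ !Str  ✓
          ?Str ‖ ?Str  ✗ same direction on both sides — not dual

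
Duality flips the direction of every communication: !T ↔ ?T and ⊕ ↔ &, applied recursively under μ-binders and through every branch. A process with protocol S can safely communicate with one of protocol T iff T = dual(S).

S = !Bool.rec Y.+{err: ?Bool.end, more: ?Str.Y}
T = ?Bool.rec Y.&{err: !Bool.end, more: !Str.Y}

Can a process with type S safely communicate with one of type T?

!Bool | ?Bool  ok
  rec Y | rec Y  ok (rec unchanged)
    +{err,more} | &{err,more}  ok same labels
      [err]
        ?Bool | !Bool  ok
          end | end  ok
      [more]
        ?Str | !Str  ok
          Y | Y  ok

YES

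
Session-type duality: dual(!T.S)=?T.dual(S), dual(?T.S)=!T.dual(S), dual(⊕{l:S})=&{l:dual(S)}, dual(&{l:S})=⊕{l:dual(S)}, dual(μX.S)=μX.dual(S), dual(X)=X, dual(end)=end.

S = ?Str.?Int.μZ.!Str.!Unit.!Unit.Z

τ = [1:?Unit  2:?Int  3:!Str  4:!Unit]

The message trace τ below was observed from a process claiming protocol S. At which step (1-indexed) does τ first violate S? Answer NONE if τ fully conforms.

1

[1] got ?Unit, protocol expects ?Str  ✗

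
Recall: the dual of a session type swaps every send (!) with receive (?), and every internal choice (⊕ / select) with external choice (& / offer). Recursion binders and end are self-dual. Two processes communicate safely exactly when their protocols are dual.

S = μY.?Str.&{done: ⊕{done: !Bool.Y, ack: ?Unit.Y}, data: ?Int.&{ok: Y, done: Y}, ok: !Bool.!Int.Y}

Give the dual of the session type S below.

μY → μY  (μ self-dual)
  ?Str → !Str
    &{done,data,ok} → ⊕{done,data,ok}  (external→internal)
      [done]
        ⊕{done,ack} → &{done,ack}  (select→offer)
          [done]
            !Bool → ?Bool
              Y self-dual
          [ack]
            ?Unit → !Unit
              Y self-dual
      [data]
        ?Int → !Int
          &{ok,done} → ⊕{ok,done}  (external→internal)
            [ok]
              Y self-dual
            [done]
              Y self-dual
      [ok]
        !Bool → ?Bool
          !Int → ?Int
            Y self-dual

μY.!Str.⊕{done: &{done: ?Bool.Y, ack: !Unit.Y}, data: !Int.⊕{ok: Y, done: Y}, ok: ?Bool.?Int.Y}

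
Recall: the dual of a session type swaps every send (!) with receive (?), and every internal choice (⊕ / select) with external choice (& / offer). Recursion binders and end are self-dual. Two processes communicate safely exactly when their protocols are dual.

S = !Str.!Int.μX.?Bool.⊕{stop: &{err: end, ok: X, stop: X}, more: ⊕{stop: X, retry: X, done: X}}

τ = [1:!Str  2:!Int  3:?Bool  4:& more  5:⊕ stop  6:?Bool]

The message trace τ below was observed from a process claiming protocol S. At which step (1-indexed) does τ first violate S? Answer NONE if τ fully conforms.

step 1: !Str  ✓  state: !Int.μX.…
step 2: !Int  ✓  state: μX.…
step 3: ?Bool  ✓  state: ⊕{stop: &{err: end, ok: μX.…, stop: μX.…}, more: ⊕{stop: μX.…, retry: μX.…, done: μX.…}}
step 4: got & more, protocol expects ⊕ stop or ⊕ more  ✗

4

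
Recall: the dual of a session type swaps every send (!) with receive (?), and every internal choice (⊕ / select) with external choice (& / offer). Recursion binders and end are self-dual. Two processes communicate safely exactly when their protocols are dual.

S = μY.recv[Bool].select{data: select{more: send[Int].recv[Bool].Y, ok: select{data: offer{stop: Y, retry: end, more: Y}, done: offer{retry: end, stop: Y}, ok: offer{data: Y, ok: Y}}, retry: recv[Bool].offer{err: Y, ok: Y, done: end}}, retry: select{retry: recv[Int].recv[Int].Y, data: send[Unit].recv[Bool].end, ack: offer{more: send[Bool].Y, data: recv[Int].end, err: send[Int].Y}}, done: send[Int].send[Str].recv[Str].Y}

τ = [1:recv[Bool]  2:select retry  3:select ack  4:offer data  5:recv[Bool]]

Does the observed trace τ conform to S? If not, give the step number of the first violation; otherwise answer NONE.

@1 recv[Bool]  match  cont: select{data: select{more: send[Int].recv[Bool].μY.…, ok: select{data: offer{stop: μY.…, retry: end, more: μY.…}, done: offer{retry: end, stop: μY.…}, ok: offer{data: μY.…, ok: μY.…}}, retry: recv[Bool].offer{err: μY.…, ok: μY.…, done: end}}, retry: select{retry: recv[Int].recv[Int].μY.…, data: send[Unit].recv[Bool].end, ack: offer{more: send[Bool].μY.…, data: recv[Int].end, err: send[Int].μY.…}}, done: send[Int].send[Str].recv[Str].μY.…}
@2 select retry  match  cont: select{retry: recv[Int].recv[Int].μY.…, data: send[Unit].recv[Bool].end, ack: offer{more: send[Bool].μY.…, data: recv[Int].end, err: send[Int].μY.…}}
@3 select ack  match  cont: offer{more: send[Bool].μY.…, data: recv[Int].end, err: send[Int].μY.…}
@4 offer data  match  cont: recv[Int].end
@5 got recv[Bool], protocol expects recv[Int]  ✗

5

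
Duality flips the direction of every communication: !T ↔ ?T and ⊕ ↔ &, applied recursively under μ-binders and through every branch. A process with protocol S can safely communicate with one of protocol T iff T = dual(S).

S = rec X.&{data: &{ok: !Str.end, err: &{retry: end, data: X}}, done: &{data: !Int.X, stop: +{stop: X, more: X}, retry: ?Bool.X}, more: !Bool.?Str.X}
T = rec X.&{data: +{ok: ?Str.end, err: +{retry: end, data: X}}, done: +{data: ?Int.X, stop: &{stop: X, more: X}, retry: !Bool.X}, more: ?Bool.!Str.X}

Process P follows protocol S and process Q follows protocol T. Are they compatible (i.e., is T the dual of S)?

NO

rec X ‖ rec X  ok (binder kept)
  &{data,done,more} ‖ &{data,done,more}  ✗ choice polarity not flipped — not dual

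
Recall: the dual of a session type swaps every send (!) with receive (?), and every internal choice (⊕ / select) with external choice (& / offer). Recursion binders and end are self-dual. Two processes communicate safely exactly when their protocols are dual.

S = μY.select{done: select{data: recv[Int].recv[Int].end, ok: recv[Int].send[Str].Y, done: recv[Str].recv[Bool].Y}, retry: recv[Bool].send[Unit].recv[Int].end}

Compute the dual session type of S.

μY.offer{done: offer{data: send[Int].send[Int].end, ok: send[Int].recv[Str].Y, done: send[Str].send[Bool].Y}, retry: send[Bool].recv[Unit].send[Int].end}

μY = μY  (binder kept)
  select{done,retry} = offer{done,retry}  (internal→external)
    [done]
      select{data,ok,done} = offer{data,ok,done}  (internal→external)
        [data]
          recv[Int] = send[Int]
            recv[Int] = send[Int]
              end ↦ end
        [ok]
          recv[Int] = send[Int]
            send[Str] = recv[Str]
              Y ↦ Y
        [done]
          recv[Str] = send[Str]
            recv[Bool] = send[Bool]
              Y ↦ Y
    [retry]
      recv[Bool] = send[Bool]
        send[Unit] = recv[Unit]
          recv[Int] = send[Int]
            end ↦ end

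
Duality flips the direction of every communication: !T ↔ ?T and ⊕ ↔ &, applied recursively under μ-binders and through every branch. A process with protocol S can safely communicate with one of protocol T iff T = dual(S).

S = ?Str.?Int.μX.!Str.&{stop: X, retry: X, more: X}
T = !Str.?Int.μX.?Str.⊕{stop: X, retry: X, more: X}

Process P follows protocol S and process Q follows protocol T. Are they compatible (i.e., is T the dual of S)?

?Str ‖ !Str  ok
  ?Int ‖ ?Int  ✗ same direction on both sides — not dual

NO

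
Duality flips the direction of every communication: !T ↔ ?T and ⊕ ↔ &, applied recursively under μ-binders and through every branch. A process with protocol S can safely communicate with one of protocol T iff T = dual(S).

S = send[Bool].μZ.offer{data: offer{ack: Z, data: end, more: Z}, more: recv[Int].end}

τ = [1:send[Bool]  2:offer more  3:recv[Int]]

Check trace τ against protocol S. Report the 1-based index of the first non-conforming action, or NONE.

[1] send[Bool]  match  cont: μZ.…
[2] offer more  match  cont: recv[Int].end
[3] recv[Int]  match  cont: end
trace exhausted — no violation

NONE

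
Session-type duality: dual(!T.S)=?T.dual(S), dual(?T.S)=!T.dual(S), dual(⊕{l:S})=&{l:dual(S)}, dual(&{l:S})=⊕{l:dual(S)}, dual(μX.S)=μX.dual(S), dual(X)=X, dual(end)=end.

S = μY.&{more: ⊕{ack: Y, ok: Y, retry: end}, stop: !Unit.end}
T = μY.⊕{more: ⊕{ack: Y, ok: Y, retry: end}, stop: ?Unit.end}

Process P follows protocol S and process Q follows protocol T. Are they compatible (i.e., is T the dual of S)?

NO

μY vs μY  ok (rec unchanged)
  &{more,stop} vs ⊕{more,stop}  ok label sets agree
    case more:
      ⊕{ack,ok,retry} vs ⊕{ack,ok,retry}  ✗ choice polarity not flipped — not dual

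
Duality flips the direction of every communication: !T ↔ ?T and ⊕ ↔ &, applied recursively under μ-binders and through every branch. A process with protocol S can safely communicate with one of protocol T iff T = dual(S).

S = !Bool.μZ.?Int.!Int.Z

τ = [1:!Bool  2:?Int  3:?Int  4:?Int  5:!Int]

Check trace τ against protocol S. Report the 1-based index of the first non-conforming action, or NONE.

3

step 1: !Bool  ✓  now at μZ.…
step 2: ?Int  ✓  now at !Int.μZ.…
step 3: got ?Int, protocol expects !Int  ✗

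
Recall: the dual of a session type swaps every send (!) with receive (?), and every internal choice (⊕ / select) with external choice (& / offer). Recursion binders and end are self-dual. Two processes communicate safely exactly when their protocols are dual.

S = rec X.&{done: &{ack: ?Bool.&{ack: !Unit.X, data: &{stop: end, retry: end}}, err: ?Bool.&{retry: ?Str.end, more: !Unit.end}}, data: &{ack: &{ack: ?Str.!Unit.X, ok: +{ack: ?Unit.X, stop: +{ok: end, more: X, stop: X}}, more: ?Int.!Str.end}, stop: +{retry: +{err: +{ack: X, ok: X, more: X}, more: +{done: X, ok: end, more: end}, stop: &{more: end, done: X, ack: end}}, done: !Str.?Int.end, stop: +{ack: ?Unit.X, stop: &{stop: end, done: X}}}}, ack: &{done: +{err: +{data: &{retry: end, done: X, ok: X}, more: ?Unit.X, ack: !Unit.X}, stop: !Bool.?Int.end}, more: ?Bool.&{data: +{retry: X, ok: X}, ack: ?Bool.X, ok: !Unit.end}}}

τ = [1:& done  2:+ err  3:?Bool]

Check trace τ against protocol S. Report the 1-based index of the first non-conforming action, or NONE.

2

@1 & done  ok  cont: &{ack: ?Bool.&{ack: !Unit.rec X.…, data: &{stop: end, retry: end}}, err: ?Bool.&{retry: ?Str.end, more: !Unit.end}}
@2 got + err, protocol expects & ack or & err  ✗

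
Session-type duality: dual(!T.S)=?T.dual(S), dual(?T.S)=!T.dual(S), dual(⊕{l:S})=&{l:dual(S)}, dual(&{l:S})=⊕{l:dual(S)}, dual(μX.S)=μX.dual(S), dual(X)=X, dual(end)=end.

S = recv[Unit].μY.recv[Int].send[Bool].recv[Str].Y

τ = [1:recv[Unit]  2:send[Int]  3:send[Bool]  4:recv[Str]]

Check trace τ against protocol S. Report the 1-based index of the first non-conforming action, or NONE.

[1] recv[Unit]  ✓  residual = μY.…
[2] got send[Int], protocol expects recv[Int]  ✗

2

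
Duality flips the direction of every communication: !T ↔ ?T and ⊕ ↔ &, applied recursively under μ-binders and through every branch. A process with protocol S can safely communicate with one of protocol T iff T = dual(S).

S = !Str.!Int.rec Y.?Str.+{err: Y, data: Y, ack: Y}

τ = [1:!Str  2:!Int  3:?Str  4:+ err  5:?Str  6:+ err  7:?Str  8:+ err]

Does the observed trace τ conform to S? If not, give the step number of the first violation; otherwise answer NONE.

NONE

@1 !Str  ✓  state: !Int.rec Y.…
@2 !Int  ✓  state: rec Y.…
@3 ?Str  ✓  state: +{err: rec Y.…, data: rec Y.…, ack: rec Y.…}
@4 + err  ✓  state: rec Y.…
@5 ?Str  ✓  state: +{err: rec Y.…, data: rec Y.…, ack: rec Y.…}
@6 + err  ✓  state: rec Y.…
@7 ?Str  ✓  state: +{err: rec Y.…, data: rec Y.…, ack: rec Y.…}
@8 + err  ✓  state: rec Y.…
τ conforms to S (length 8)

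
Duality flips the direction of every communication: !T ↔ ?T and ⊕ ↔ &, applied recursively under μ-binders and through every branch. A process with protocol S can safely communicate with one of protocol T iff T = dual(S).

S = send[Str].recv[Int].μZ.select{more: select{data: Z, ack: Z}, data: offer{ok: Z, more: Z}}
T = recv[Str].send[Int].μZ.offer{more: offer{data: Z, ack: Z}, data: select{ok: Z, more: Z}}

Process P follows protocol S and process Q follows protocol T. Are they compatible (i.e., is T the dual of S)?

send[Str] vs recv[Str]  ok
  recv[Int] vs send[Int]  ok
    μZ vs μZ  ok (binder kept)
      select{more,data} vs offer{more,data}  ok same labels
        case more:
          select{data,ack} vs offer{data,ack}  ok same labels
            case data:
              Z vs Z  ok
            case ack:
              Z vs Z  ok
        case data:
          offer{ok,more} vs select{ok,more}  ok same labels
            case ok:
              Z vs Z  ok
            case more:
              Z vs Z  ok

YES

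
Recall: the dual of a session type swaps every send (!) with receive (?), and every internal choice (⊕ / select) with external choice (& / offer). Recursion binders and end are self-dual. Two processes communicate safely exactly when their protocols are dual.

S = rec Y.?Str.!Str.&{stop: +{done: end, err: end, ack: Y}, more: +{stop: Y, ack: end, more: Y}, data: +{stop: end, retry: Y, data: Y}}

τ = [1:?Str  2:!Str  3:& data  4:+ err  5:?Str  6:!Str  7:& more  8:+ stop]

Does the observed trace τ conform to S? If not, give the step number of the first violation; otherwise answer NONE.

@1 ?Str  match  cont: !Str.&{stop: +{done: end, err: end, ack: rec Y.…}, more: +{stop: rec Y.…, ack: end, more: rec Y.…}, data: +{stop: end, retry: rec Y.…, data: rec Y.…}}
@2 !Str  match  cont: &{stop: +{done: end, err: end, ack: rec Y.…}, more: +{stop: rec Y.…, ack: end, more: rec Y.…}, data: +{stop: end, retry: rec Y.…, data: rec Y.…}}
@3 & data  match  cont: +{stop: end, retry: rec Y.…, data: rec Y.…}
@4 got + err, protocol expects + stop or + retry or + data  ✗

4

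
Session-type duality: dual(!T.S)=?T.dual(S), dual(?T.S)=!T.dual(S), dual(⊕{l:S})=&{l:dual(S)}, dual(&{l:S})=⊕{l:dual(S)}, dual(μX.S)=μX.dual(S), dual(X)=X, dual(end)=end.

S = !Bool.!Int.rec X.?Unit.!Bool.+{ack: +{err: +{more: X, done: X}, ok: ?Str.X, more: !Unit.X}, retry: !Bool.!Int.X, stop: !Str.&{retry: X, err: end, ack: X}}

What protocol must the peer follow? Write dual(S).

!Bool → ?Bool
  !Int → ?Int
    rec X → rec X  (μ self-dual)
      ?Unit → !Unit
        !Bool → ?Bool
          +{ack,retry,stop} → &{ack,retry,stop}  (internal→external)
            [ack]
              +{err,ok,more} → &{err,ok,more}  (internal→external)
                [err]
                  +{more,done} → &{more,done}  (internal→external)
                    [more]
                      X ↦ X
                    [done]
                      X ↦ X
                [ok]
                  ?Str → !Str
                    X ↦ X
                [more]
                  !Unit → ?Unit
                    X ↦ X
            [retry]
              !Bool → ?Bool
                !Int → ?Int
                  X ↦ X
            [stop]
              !Str → ?Str
                &{retry,err,ack} → +{retry,err,ack}  (offer→select)
                  [retry]
                    X ↦ X
                  [err]
                    end ↦ end
                  [ack]
                    X ↦ X

?Bool.?Int.rec X.!Unit.?Bool.&{ack: &{err: &{more: X, done: X}, ok: !Str.X, more: ?Unit.X}, retry: ?Bool.?Int.X, stop: ?Str.+{retry: X, err: end, ack: X}}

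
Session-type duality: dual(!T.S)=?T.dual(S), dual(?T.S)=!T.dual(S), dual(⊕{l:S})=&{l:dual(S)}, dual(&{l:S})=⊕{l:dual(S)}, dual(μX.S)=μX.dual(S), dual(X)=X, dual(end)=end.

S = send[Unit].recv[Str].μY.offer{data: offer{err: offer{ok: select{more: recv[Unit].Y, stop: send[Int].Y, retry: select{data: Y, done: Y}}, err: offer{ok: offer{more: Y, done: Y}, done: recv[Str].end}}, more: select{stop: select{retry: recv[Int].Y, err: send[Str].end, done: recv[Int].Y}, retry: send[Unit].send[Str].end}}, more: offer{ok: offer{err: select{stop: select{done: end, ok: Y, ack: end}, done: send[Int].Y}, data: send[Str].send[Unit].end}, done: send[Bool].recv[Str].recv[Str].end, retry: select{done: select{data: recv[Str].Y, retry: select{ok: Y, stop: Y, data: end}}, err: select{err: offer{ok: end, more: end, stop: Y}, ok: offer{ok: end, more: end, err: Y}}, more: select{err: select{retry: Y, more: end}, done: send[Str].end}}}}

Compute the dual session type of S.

send[Unit] ↦ recv[Unit]
  recv[Str] ↦ send[Str]
    μY ↦ μY  (μ self-dual)
      offer{data,more} ↦ select{data,more}  (external→internal)
        case data:
          offer{err,more} ↦ select{err,more}  (external→internal)
            case err:
              offer{ok,err} ↦ select{ok,err}  (external→internal)
                case ok:
                  select{more,stop,retry} ↦ offer{more,stop,retry}  (internal→external)
                    case more:
                      recv[Unit] ↦ send[Unit]
                        dual(Y) = Y
                    case stop:
                      send[Int] ↦ recv[Int]
                        dual(Y) = Y
                    case retry:
                      select{data,done} ↦ offer{data,done}  (internal→external)
                        case data:
                          dual(Y) = Y
                        case done:
                          dual(Y) = Y
                case err:
                  offer{ok,done} ↦ select{ok,done}  (external→internal)
                    case ok:
                      offer{more,done} ↦ select{more,done}  (external→internal)
                        case more:
                          dual(Y) = Y
                        case done:
                          dual(Y) = Y
                    case done:
                      recv[Str] ↦ send[Str]
                        dual(end) = end
            case more:
              select{stop,retry} ↦ offer{stop,retry}  (internal→external)
                case stop:
                  select{retry,err,done} ↦ offer{retry,err,done}  (internal→external)
                    case retry:
                      recv[Int] ↦ send[Int]
                        dual(Y) = Y
                    case err:
                      send[Str] ↦ recv[Str]
                        dual(end) = end
                    case done:
                      recv[Int] ↦ send[Int]
                        dual(Y) = Y
                case retry:
                  send[Unit] ↦ recv[Unit]
                    send[Str] ↦ recv[Str]
                      dual(end) = end
        case more:
          offer{ok,done,retry} ↦ select{ok,done,retry}  (external→internal)
            case ok:
              offer{err,data} ↦ select{err,data}  (external→internal)
                case err:
                  select{stop,done} ↦ offer{stop,done}  (internal→external)
                    case stop:
                      select{done,ok,ack} ↦ offer{done,ok,ack}  (internal→external)
                        case done:
                          dual(end) = end
                        case ok:
                          dual(Y) = Y
                        case ack:
                          dual(end) = end
                    case done:
                      send[Int] ↦ recv[Int]
                        dual(Y) = Y
                case data:
                  send[Str] ↦ recv[Str]
                    send[Unit] ↦ recv[Unit]
                      dual(end) = end
            case done:
              send[Bool] ↦ recv[Bool]
                recv[Str] ↦ send[Str]
                  recv[Str] ↦ send[Str]
                    dual(end) = end
            case retry:
              select{done,err,more} ↦ offer{done,err,more}  (internal→external)
                case done:
                  select{data,retry} ↦ offer{data,retry}  (internal→external)
                    case data:
                      recv[Str] ↦ send[Str]
                        dual(Y) = Y
                    case retry:
                      select{ok,stop,data} ↦ offer{ok,stop,data}  (internal→external)
                        case ok:
                          dual(Y) = Y
                        case stop:
                          dual(Y) = Y
                        case data:
                          dual(end) = end
                case err:
                  select{err,ok} ↦ offer{err,ok}  (internal→external)
                    case err:
                      offer{ok,more,stop} ↦ select{ok,more,stop}  (external→internal)
                        case ok:
                          dual(end) = end
                        case more:
                          dual(end) = end
                        case stop:
                          dual(Y) = Y
                    case ok:
                      offer{ok,more,err} ↦ select{ok,more,err}  (external→internal)
                        case ok:
                          dual(end) = end
                        case more:
                          dual(end) = end
                        case err:
                          dual(Y) = Y
                case more:
                  select{err,done} ↦ offer{err,done}  (internal→external)
                    case err:
                      select{retry,more} ↦ offer{retry,more}  (internal→external)
                        case retry:
                          dual(Y) = Y
                        case more:
                          dual(end) = end
                    case done:
                      send[Str] ↦ recv[Str]
                        dual(end) = end

recv[Unit].send[Str].μY.select{data: select{err: select{ok: offer{more: send[Unit].Y, stop: recv[Int].Y, retry: offer{data: Y, done: Y}}, err: select{ok: select{more: Y, done: Y}, done: send[Str].end}}, more: offer{stop: offer{retry: send[Int].Y, err: recv[Str].end, done: send[Int].Y}, retry: recv[Unit].recv[Str].end}}, more: select{ok: select{err: offer{stop: offer{done: end, ok: Y, ack: end}, done: recv[Int].Y}, data: recv[Str].recv[Unit].end}, done: recv[Bool].send[Str].send[Str].end, retry: offer{done: offer{data: send[Str].Y, retry: offer{ok: Y, stop: Y, data: end}}, err: offer{err: select{ok: end, more: end, stop: Y}, ok: select{ok: end, more: end, err: Y}}, more: offer{err: offer{retry: Y, more: end}, done: recv[Str].end}}}}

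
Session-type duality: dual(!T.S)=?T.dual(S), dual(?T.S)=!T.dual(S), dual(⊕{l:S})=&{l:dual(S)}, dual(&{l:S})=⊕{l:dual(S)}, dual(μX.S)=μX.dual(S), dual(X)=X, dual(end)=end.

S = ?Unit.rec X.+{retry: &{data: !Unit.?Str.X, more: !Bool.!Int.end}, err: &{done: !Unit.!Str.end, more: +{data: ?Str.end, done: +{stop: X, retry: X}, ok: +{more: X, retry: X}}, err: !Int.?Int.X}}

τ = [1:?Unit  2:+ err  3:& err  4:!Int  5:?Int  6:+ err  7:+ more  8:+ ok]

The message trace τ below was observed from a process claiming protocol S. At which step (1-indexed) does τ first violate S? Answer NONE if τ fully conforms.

7

step 1: ?Unit  match  residual = rec X.…
step 2: + err  match  residual = &{done: !Unit.!Str.end, more: +{data: ?Str.end, done: +{stop: rec X.…, retry: rec X.…}, ok: +{more: rec X.…, retry: rec X.…}}, err: !Int.?Int.rec X.…}
step 3: & err  match  residual = !Int.?Int.rec X.…
step 4: !Int  match  residual = ?Int.rec X.…
step 5: ?Int  match  residual = rec X.…
step 6: + err  match  residual = &{done: !Unit.!Str.end, more: +{data: ?Str.end, done: +{stop: rec X.…, retry: rec X.…}, ok: +{more: rec X.…, retry: rec X.…}}, err: !Int.?Int.rec X.…}
step 7: got + more, protocol expects & done or & more or & err  ✗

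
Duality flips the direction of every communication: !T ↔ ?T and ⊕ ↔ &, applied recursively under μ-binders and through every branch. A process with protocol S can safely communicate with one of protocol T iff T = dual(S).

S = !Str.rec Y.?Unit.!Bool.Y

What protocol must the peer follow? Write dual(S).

?Str.rec Y.!Unit.?Bool.Y

!Str ↦ ?Str
  rec Y ↦ rec Y  (rec unchanged)
    ?Unit ↦ !Unit
      !Bool ↦ ?Bool
        Y ↦ Y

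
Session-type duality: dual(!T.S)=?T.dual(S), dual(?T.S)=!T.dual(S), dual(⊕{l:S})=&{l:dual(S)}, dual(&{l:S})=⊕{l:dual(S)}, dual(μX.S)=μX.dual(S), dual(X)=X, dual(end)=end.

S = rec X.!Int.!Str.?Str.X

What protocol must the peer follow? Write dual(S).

rec X.?Int.?Str.!Str.X

rec X → rec X  (rec unchanged)
  !Int → ?Int
    !Str → ?Str
      ?Str → !Str
        dual(X) = X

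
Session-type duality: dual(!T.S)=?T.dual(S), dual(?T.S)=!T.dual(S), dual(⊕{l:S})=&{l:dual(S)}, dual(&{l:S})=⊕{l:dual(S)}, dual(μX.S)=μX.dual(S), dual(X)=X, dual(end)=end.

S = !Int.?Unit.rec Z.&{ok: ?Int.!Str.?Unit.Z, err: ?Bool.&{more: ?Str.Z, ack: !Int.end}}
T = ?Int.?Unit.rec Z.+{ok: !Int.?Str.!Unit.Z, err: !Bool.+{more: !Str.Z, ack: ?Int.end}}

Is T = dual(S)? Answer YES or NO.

!Int vs ?Int  ✓
  ?Unit vs ?Unit  ✗ same direction on both sides — not dual

NO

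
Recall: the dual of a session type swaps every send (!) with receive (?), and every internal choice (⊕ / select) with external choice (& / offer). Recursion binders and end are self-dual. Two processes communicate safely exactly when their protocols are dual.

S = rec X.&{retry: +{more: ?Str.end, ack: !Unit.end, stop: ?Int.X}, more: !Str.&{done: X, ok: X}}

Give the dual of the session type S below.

rec X ↦ rec X  (binder kept)
  &{retry,more} ↦ +{retry,more}  (&→⊕)
    • retry:
      +{more,ack,stop} ↦ &{more,ack,stop}  (⊕→&)
        • more:
          ?Str ↦ !Str
            end ↦ end
        • ack:
          !Unit ↦ ?Unit
            end ↦ end
        • stop:
          ?Int ↦ !Int
            X ↦ X
    • more:
      !Str ↦ ?Str
        &{done,ok} ↦ +{done,ok}  (&→⊕)
          • done:
            X ↦ X
          • ok:
            X ↦ X

rec X.+{retry: &{more: !Str.end, ack: ?Unit.end, stop: !Int.X}, more: ?Str.+{done: X, ok: X}}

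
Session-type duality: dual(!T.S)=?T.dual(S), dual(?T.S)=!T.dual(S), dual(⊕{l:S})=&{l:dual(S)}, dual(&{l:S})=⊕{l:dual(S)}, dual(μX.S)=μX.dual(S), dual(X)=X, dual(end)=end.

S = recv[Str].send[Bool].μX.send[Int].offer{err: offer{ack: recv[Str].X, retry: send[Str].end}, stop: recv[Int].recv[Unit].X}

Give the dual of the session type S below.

recv[Str] = send[Str]
  send[Bool] = recv[Bool]
    μX = μX  (μ self-dual)
      send[Int] = recv[Int]
        offer{err,stop} = select{err,stop}  (offer→select)
          [err]
            offer{ack,retry} = select{ack,retry}  (offer→select)
              [ack]
                recv[Str] = send[Str]
                  X self-dual
              [retry]
                send[Str] = recv[Str]
                  end self-dual
          [stop]
            recv[Int] = send[Int]
              recv[Unit] = send[Unit]
                X self-dual

send[Str].recv[Bool].μX.recv[Int].select{err: select{ack: send[Str].X, retry: recv[Str].end}, stop: send[Int].send[Unit].X}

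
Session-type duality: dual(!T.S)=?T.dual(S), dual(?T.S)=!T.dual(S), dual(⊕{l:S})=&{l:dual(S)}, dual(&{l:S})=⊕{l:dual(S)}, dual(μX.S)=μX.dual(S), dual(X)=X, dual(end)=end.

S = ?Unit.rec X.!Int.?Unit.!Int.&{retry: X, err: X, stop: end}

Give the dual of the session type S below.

!Unit.rec X.?Int.!Unit.?Int.+{retry: X, err: X, stop: end}

?Unit → !Unit
  rec X → rec X  (μ self-dual)
    !Int → ?Int
      ?Unit → !Unit
        !Int → ?Int
          &{retry,err,stop} → +{retry,err,stop}  (external→internal)
            case retry:
              X ↦ X
            case err:
              X ↦ X
            case stop:
              end ↦ end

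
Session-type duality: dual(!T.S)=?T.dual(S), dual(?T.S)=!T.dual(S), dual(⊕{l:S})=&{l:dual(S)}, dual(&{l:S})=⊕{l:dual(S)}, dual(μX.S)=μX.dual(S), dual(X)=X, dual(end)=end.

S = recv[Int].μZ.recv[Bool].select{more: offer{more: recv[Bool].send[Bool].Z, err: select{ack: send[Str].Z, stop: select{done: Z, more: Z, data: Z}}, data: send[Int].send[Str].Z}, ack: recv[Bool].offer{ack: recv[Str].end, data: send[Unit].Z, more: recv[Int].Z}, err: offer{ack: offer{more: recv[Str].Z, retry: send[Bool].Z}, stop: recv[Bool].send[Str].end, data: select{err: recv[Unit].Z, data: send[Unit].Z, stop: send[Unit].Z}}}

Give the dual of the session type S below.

send[Int].μZ.send[Bool].offer{more: select{more: send[Bool].recv[Bool].Z, err: offer{ack: recv[Str].Z, stop: offer{done: Z, more: Z, data: Z}}, data: recv[Int].recv[Str].Z}, ack: send[Bool].select{ack: send[Str].end, data: recv[Unit].Z, more: send[Int].Z}, err: select{ack: select{more: send[Str].Z, retry: recv[Bool].Z}, stop: send[Bool].recv[Str].end, data: offer{err: send[Unit].Z, data: recv[Unit].Z, stop: recv[Unit].Z}}}

recv[Int] = send[Int]
  μZ = μZ  (rec unchanged)
    recv[Bool] = send[Bool]
      select{more,ack,err} = offer{more,ack,err}  (internal→external)
        case more:
          offer{more,err,data} = select{more,err,data}  (offer→select)
            case more:
              recv[Bool] = send[Bool]
                send[Bool] = recv[Bool]
                  Z self-dual
            case err:
              select{ack,stop} = offer{ack,stop}  (internal→external)
                case ack:
                  send[Str] = recv[Str]
                    Z self-dual
                case stop:
                  select{done,more,data} = offer{done,more,data}  (internal→external)
                    case done:
                      Z self-dual
                    case more:
                      Z self-dual
                    case data:
                      Z self-dual
            case data:
              send[Int] = recv[Int]
                send[Str] = recv[Str]
                  Z self-dual
        case ack:
          recv[Bool] = send[Bool]
            offer{ack,data,more} = select{ack,data,more}  (offer→select)
              case ack:
                recv[Str] = send[Str]
                  end self-dual
              case data:
                send[Unit] = recv[Unit]
                  Z self-dual
              case more:
                recv[Int] = send[Int]
                  Z self-dual
        case err:
          offer{ack,stop,data} = select{ack,stop,data}  (offer→select)
            case ack:
              offer{more,retry} = select{more,retry}  (offer→select)
                case more:
                  recv[Str] = send[Str]
                    Z self-dual
                case retry:
                  send[Bool] = recv[Bool]
                    Z self-dual
            case stop:
              recv[Bool] = send[Bool]
                send[Str] = recv[Str]
                  end self-dual
            case data:
              select{err,data,stop} = offer{err,data,stop}  (internal→external)
                case err:
                  recv[Unit] = send[Unit]
                    Z self-dual
                case data:
                  send[Unit] = recv[Unit]
                    Z self-dual
                case stop:
                  send[Unit] = recv[Unit]
                    Z self-dual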